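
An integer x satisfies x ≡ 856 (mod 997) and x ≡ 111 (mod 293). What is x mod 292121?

21793

997⁻¹ mod 293: 997×221 ≡ 1 (mod 293), so 997⁻¹ ≡ 221.
x = 856 + 997×((111 − 856)×221 mod 293) = 856 + 997×21 = 21793.
Check: 21793 mod 997 = 856, 21793 mod 293 = 111. ✓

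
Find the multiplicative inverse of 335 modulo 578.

333

578 = 1×335 + 243
335 = 1×243 + 92
243 = 2×92 + 59
92 = 1×59 + 33
59 = 1×33 + 26
33 = 1×26 + 7
26 = 3×7 + 5
7 = 1×5 + 2
5 = 2×2 + 1
2 = 2×1 + 0
gcd(335, 578) = 1, so the inverse exists.
Back-substitute for 1:
1 = 1×5 − 2×2
  = −2×7 + 3×5
  = 3×26 − 11×7
  = −11×33 + 14×26
  = 14×59 − 25×33
  = −25×92 + 39×59
  = 39×243 − 103×92
  = −103×335 + 142×243
  = 142×578 − 245×335
So 335⁻¹ ≡ −245 ≡ 333 (mod 578).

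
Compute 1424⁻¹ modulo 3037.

Apply the Euclidean algorithm and back-substitute:
3037 = 2*1424 + 189
1424 = 7*189 + 101
189 = 1*101 + 88
101 = 1*88 + 13
88 = 6*13 + 10
13 = 1*10 + 3
10 = 3*3 + 1
3 = 3*1 + 0
gcd(1424, 3037) = 1, so the inverse exists.
Back-substitute for 1:
1 = 1*10 − 3*3
  = −3*13 + 4*10
  = 4*88 − 27*13
  = −27*101 + 31*88
  = 31*189 − 58*101
  = −58*1424 + 437*189
  = 437*3037 − 932*1424
So 1424⁻¹ ≡ −932 ≡ 2105 (mod 3037).

2105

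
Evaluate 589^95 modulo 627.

95 in binary is 1011111, i.e. 95 = 64 + 16 + 8 + 4 + 2 + 1.
589^1 ≡ 589 (mod 627)
589^2 ≡ 589^2 = 346921 ≡ 190 (mod 627)
589^4 ≡ 190^2 = 36100 ≡ 361 (mod 627)
589^8 ≡ 361^2 = 130321 ≡ 532 (mod 627)
589^16 ≡ 532^2 = 283024 ≡ 247 (mod 627)
589^32 ≡ 247^2 = 61009 ≡ 190 (mod 627)
589^64 ≡ 190^2 = 36100 ≡ 361 (mod 627)
589^95 = 589^64 × 589^16 × 589^8 × 589^4 × 589^2 × 589^1 ≡ 361 × 247 × 532 × 361 × 190 × 589 (mod 627).
Accumulate the product:
361 × 247 = 89167 ≡ 133
133 × 532 = 70756 ≡ 532
532 × 361 = 192052 ≡ 190
190 × 190 = 36100 ≡ 361
361 × 589 = 212629 ≡ 76

76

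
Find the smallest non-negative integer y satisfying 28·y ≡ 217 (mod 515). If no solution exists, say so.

gcd(28, 515) = 1, so a unique solution mod 515 exists.
28⁻¹ ≡ 92 (mod 515).
y ≡ 92·217 ≡ 394 (mod 515).

394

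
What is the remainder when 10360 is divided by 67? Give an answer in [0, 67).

42

10360 = 154×67 + 42, so 10360 ≡ 42 (mod 67).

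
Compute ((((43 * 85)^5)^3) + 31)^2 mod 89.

55

43 * 85 = 3655 ≡ 6 (mod 89)
(6)^5 ≡ 33 (mod 89)
(33)^3 ≡ 70 (mod 89)
70 + 31 = 101 ≡ 12 (mod 89)
(12)^2 ≡ 55 (mod 89)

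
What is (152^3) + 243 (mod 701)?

(152)^3 ≡ 499 (mod 701)
499 + 243 = 742 ≡ 41 (mod 701)

41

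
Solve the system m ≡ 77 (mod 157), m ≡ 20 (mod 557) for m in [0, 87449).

157⁻¹ mod 557: 157×408 ≡ 1 (mod 557), so 157⁻¹ ≡ 408.
m = 77 + 157×((20 − 77)×408 mod 557) = 77 + 157×138 = 21743.

21743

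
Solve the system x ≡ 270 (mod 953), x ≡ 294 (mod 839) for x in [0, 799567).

210883

953⁻¹ mod 839: 953×184 ≡ 1 (mod 839), so 953⁻¹ ≡ 184.
x = 270 + 953×((294 − 270)×184 mod 839) = 270 + 953×221 = 210883.
Check: 210883 mod 953 = 270, 210883 mod 839 = 294. ✓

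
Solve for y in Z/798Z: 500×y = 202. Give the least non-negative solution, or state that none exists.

2

gcd(500, 798) = 2, and 2 | 202, so solutions exist.
Divide through by 2: 250×y ≡ 101 mod 399.
250⁻¹ ≡ 241 (mod 399).
y ≡ 241×101 ≡ 2 (mod 399).
The smallest non-negative solution is y = 2.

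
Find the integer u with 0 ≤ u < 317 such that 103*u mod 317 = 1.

277

Apply the Euclidean algorithm and back-substitute:
317 = 3·103 + 8
103 = 12·8 + 7
8 = 1·7 + 1
7 = 7·1 + 0
gcd(103, 317) = 1, so the inverse exists.
Bézout: 1 = 13·317 − 40·103.
So 103⁻¹ ≡ −40 ≡ 277 (mod 317).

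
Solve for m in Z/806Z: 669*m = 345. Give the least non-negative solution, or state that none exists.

gcd(669, 806) = 1, so a unique solution mod 806 exists.
669⁻¹ ≡ 453 (mod 806).
m ≡ 453*345 ≡ 727 (mod 806).

727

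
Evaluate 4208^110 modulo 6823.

Compute successive squares:
110 in binary is 1101110, i.e. 110 = 64 + 32 + 8 + 4 + 2.
4208^1 ≡ 4208 (mod 6823)
4208^2 ≡ 4208^2 = 17707264 ≡ 1579 (mod 6823)
4208^4 ≡ 1579^2 = 2493241 ≡ 2846 (mod 6823)
4208^8 ≡ 2846^2 = 8099716 ≡ 815 (mod 6823)
4208^16 ≡ 815^2 = 664225 ≡ 2394 (mod 6823)
4208^32 ≡ 2394^2 = 5731236 ≡ 6739 (mod 6823)
4208^64 ≡ 6739^2 = 45414121 ≡ 233 (mod 6823)
4208^110 = 4208^64 * 4208^32 * 4208^8 * 4208^4 * 4208^2 ≡ 233 * 6739 * 815 * 2846 * 1579 (mod 6823).
Accumulate the product:
233 * 6739 = 1570187 ≡ 897
897 * 815 = 731055 ≡ 994
994 * 2846 = 2828924 ≡ 4202
4202 * 1579 = 6634958 ≡ 3002

3002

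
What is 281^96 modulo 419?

417

281^1 ≡ 281 (mod 419)
281^2 ≡ 281^2 = 78961 ≡ 189 (mod 419)
281^4 ≡ 189^2 = 35721 ≡ 106 (mod 419)
281^8 ≡ 106^2 = 11236 ≡ 342 (mod 419)
281^16 ≡ 342^2 = 116964 ≡ 63 (mod 419)
281^32 ≡ 63^2 = 3969 ≡ 198 (mod 419)
281^64 ≡ 198^2 = 39204 ≡ 237 (mod 419)
281^96 = 281^64 · 281^32 ≡ 237 · 198 (mod 419).
237 · 198 = 46926 ≡ 417 (mod 419).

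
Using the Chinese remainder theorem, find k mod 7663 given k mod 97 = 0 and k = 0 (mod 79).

97⁻¹ mod 79: 97*22 ≡ 1 (mod 79), so 97⁻¹ ≡ 22.
k = 0 + 97*((0 − 0)*22 mod 79) = 0 + 97*0 = 0.

0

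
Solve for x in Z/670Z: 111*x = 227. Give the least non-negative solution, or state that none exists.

497

gcd(111, 670) = 1, so a unique solution mod 670 exists.
111⁻¹ ≡ 501 (mod 670).
x ≡ 501*227 ≡ 497 (mod 670).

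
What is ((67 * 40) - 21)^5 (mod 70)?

69

67 * 40 = 2680 ≡ 20 (mod 70)
20 - 21 = -1 ≡ 69 (mod 70)
(69)^5 ≡ 69 (mod 70)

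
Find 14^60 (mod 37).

1

60 in binary is 111100, i.e. 60 = 32 + 16 + 8 + 4.
14^1 ≡ 14 (mod 37)
14^2 ≡ 14^2 = 196 ≡ 11 (mod 37)
14^4 ≡ 11^2 = 121 ≡ 10 (mod 37)
14^8 ≡ 10^2 = 100 ≡ 26 (mod 37)
14^16 ≡ 26^2 = 676 ≡ 10 (mod 37)
14^32 ≡ 10^2 = 100 ≡ 26 (mod 37)
14^60 = 14^32 × 14^16 × 14^8 × 14^4 ≡ 26 × 10 × 26 × 10 (mod 37).
Accumulate the product:
26 × 10 = 260 ≡ 1
1 × 26 = 26
26 × 10 = 260 ≡ 1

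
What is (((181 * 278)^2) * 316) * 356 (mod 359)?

284

181 * 278 = 50318 ≡ 58 (mod 359)
(58)^2 ≡ 133 (mod 359)
133 * 316 = 42028 ≡ 25 (mod 359)
25 * 356 = 8900 ≡ 284 (mod 359)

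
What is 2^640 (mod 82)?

42

640 in binary is 1010000000, i.e. 640 = 512 + 128.
2^1 ≡ 2 (mod 82)
2^2 ≡ 2^2 = 4 (mod 82)
2^4 ≡ 4^2 = 16 (mod 82)
2^8 ≡ 16^2 = 256 ≡ 10 (mod 82)
2^16 ≡ 10^2 = 100 ≡ 18 (mod 82)
2^32 ≡ 18^2 = 324 ≡ 78 (mod 82)
2^64 ≡ 78^2 = 6084 ≡ 16 (mod 82)
2^128 ≡ 16^2 = 256 ≡ 10 (mod 82)
2^256 ≡ 10^2 = 100 ≡ 18 (mod 82)
2^512 ≡ 18^2 = 324 ≡ 78 (mod 82)
2^640 = 2^512 × 2^128 ≡ 78 × 10 (mod 82).
78 × 10 = 780 ≡ 42 (mod 82).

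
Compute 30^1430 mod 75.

0

Compute successive squares:
1430 in binary is 10110010110, i.e. 1430 = 1024 + 256 + 128 + 16 + 4 + 2.
30^1 ≡ 30 (mod 75)
30^2 ≡ 30^2 = 900 ≡ 0 (mod 75)
30^4 ≡ 0^2 = 0 (mod 75)
30^8 ≡ 0^2 = 0 (mod 75)
30^16 ≡ 0^2 = 0 (mod 75)
30^32 ≡ 0^2 = 0 (mod 75)
30^64 ≡ 0^2 = 0 (mod 75)
30^128 ≡ 0^2 = 0 (mod 75)
30^256 ≡ 0^2 = 0 (mod 75)
30^512 ≡ 0^2 = 0 (mod 75)
30^1024 ≡ 0^2 = 0 (mod 75)
30^1430 = 30^1024 · 30^256 · 30^128 · 30^16 · 30^4 · 30^2 ≡ 0 · 0 · 0 · 0 · 0 · 0 (mod 75).
Accumulate the product:
0 · 0 = 0
0 · 0 = 0
0 · 0 = 0
0 · 0 = 0
0 · 0 = 0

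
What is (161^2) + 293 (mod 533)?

97

(161)^2 ≡ 337 (mod 533)
337 + 293 = 630 ≡ 97 (mod 533)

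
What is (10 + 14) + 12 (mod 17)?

2

10 + 14 = 24 ≡ 7 (mod 17)
7 + 12 = 19 ≡ 2 (mod 17)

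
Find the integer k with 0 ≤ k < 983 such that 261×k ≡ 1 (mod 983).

Apply the Euclidean algorithm and back-substitute:
983 = 3*261 + 200
261 = 1*200 + 61
200 = 3*61 + 17
61 = 3*17 + 10
17 = 1*10 + 7
10 = 1*7 + 3
7 = 2*3 + 1
3 = 3*1 + 0
gcd(261, 983) = 1, so the inverse exists.
Back-substitute for 1:
1 = 1*7 − 2*3
  = −2*10 + 3*7
  = 3*17 − 5*10
  = −5*61 + 18*17
  = 18*200 − 59*61
  = −59*261 + 77*200
  = 77*983 − 290*261
So 261⁻¹ ≡ −290 ≡ 693 (mod 983).

693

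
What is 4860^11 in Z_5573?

1191

By square-and-multiply:
11 in binary is 1011, i.e. 11 = 8 + 2 + 1.
4860^1 ≡ 4860 (mod 5573)
4860^2 ≡ 4860^2 = 23619600 ≡ 1226 (mod 5573)
4860^4 ≡ 1226^2 = 1503076 ≡ 3939 (mod 5573)
4860^8 ≡ 3939^2 = 15515721 ≡ 489 (mod 5573)
4860^11 = 4860^8 * 4860^2 * 4860^1 ≡ 489 * 1226 * 4860 (mod 5573).
Accumulate the product:
489 * 1226 = 599514 ≡ 3203
3203 * 4860 = 15566580 ≡ 1191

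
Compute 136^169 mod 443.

195

Using repeated squaring:
169 in binary is 10101001, i.e. 169 = 128 + 32 + 8 + 1.
136^1 ≡ 136 (mod 443)
136^2 ≡ 136^2 = 18496 ≡ 333 (mod 443)
136^4 ≡ 333^2 = 110889 ≡ 139 (mod 443)
136^8 ≡ 139^2 = 19321 ≡ 272 (mod 443)
136^16 ≡ 272^2 = 73984 ≡ 3 (mod 443)
136^32 ≡ 3^2 = 9 (mod 443)
136^64 ≡ 9^2 = 81 (mod 443)
136^128 ≡ 81^2 = 6561 ≡ 359 (mod 443)
136^169 = 136^128 × 136^32 × 136^8 × 136^1 ≡ 359 × 9 × 272 × 136 (mod 443).
Accumulate the product:
359 × 9 = 3231 ≡ 130
130 × 272 = 35360 ≡ 363
363 × 136 = 49368 ≡ 195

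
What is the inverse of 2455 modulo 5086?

1127

By the extended Euclidean algorithm:
5086 = 2*2455 + 176
2455 = 13*176 + 167
176 = 1*167 + 9
167 = 18*9 + 5
9 = 1*5 + 4
5 = 1*4 + 1
4 = 4*1 + 0
gcd(2455, 5086) = 1, so the inverse exists.
Back-substitute for 1:
1 = 1*5 − 1*4
  = −1*9 + 2*5
  = 2*167 − 37*9
  = −37*176 + 39*167
  = 39*2455 − 544*176
  = −544*5086 + 1127*2455
So 2455⁻¹ ≡ 1127 (mod 5086).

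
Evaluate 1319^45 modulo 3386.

3149

45 in binary is 101101, i.e. 45 = 32 + 8 + 4 + 1.
1319^1 ≡ 1319 (mod 3386)
1319^2 ≡ 1319^2 = 1739761 ≡ 2743 (mod 3386)
1319^4 ≡ 2743^2 = 7524049 ≡ 357 (mod 3386)
1319^8 ≡ 357^2 = 127449 ≡ 2167 (mod 3386)
1319^16 ≡ 2167^2 = 4695889 ≡ 2893 (mod 3386)
1319^32 ≡ 2893^2 = 8369449 ≡ 2643 (mod 3386)
1319^45 = 1319^32 × 1319^8 × 1319^4 × 1319^1 ≡ 2643 × 2167 × 357 × 1319 (mod 3386).
Accumulate the product:
2643 × 2167 = 5727381 ≡ 1655
1655 × 357 = 590835 ≡ 1671
1671 × 1319 = 2204049 ≡ 3149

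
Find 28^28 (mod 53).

42

28^1 ≡ 28 (mod 53)
28^2 ≡ 28^2 = 784 ≡ 42 (mod 53)
28^4 ≡ 42^2 = 1764 ≡ 15 (mod 53)
28^8 ≡ 15^2 = 225 ≡ 13 (mod 53)
28^16 ≡ 13^2 = 169 ≡ 10 (mod 53)
28^28 = 28^16 * 28^8 * 28^4 ≡ 10 * 13 * 15 (mod 53).
Accumulate the product:
10 * 13 = 130 ≡ 24
24 * 15 = 360 ≡ 42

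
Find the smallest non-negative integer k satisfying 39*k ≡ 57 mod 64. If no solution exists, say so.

gcd(39, 64) = 1, so a unique solution mod 64 exists.
39⁻¹ ≡ 23 (mod 64).
k ≡ 23*57 ≡ 31 (mod 64).

31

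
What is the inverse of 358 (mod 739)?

Run the extended Euclidean algorithm:
739 = 2·358 + 23
358 = 15·23 + 13
23 = 1·13 + 10
13 = 1·10 + 3
10 = 3·3 + 1
3 = 3·1 + 0
gcd(358, 739) = 1, so the inverse exists.
Back-substitute for 1:
1 = 1·10 − 3·3
  = −3·13 + 4·10
  = 4·23 − 7·13
  = −7·358 + 109·23
  = 109·739 − 225·358
So 358⁻¹ ≡ −225 ≡ 514 (mod 739).

514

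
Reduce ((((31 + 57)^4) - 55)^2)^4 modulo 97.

91

31 + 57 = 88
(88)^4 ≡ 62 (mod 97)
62 - 55 = 7
(7)^2 ≡ 49 (mod 97)
(49)^4 ≡ 91 (mod 97)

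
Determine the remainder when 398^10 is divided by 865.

149

10 in binary is 1010, i.e. 10 = 8 + 2.
398^1 ≡ 398 (mod 865)
398^2 ≡ 398^2 = 158404 ≡ 109 (mod 865)
398^4 ≡ 109^2 = 11881 ≡ 636 (mod 865)
398^8 ≡ 636^2 = 404496 ≡ 541 (mod 865)
398^10 = 398^8 * 398^2 ≡ 541 * 109 (mod 865).
541 * 109 = 58969 ≡ 149 (mod 865).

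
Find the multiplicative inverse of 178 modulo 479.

Apply the Euclidean algorithm and back-substitute:
479 = 2·178 + 123
178 = 1·123 + 55
123 = 2·55 + 13
55 = 4·13 + 3
13 = 4·3 + 1
3 = 3·1 + 0
gcd(178, 479) = 1, so the inverse exists.
Bézout: 1 = 55·479 − 148·178.
So 178⁻¹ ≡ −148 ≡ 331 (mod 479).

331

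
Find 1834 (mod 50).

34

1834 = 36×50 + 34, so 1834 ≡ 34 (mod 50).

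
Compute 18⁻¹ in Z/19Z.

19 = 1×18 + 1
18 = 18×1 + 0
gcd(18, 19) = 1, so the inverse exists.
Back-substitute for 1:
1 = 1×19 − 1×18
So 18⁻¹ ≡ −1 ≡ 18 (mod 19).

18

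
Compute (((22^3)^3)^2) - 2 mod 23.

(22)^3 ≡ 22 (mod 23)
(22)^3 ≡ 22 (mod 23)
(22)^2 ≡ 1 (mod 23)
1 - 2 = -1 ≡ 22 (mod 23)

22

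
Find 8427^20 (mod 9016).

Compute successive squares:
20 in binary is 10100, i.e. 20 = 16 + 4.
8427^1 ≡ 8427 (mod 9016)
8427^2 ≡ 8427^2 = 71014329 ≡ 4313 (mod 9016)
8427^4 ≡ 4313^2 = 18601969 ≡ 1961 (mod 9016)
8427^8 ≡ 1961^2 = 3845521 ≡ 4705 (mod 9016)
8427^16 ≡ 4705^2 = 22137025 ≡ 2745 (mod 9016)
8427^20 = 8427^16 * 8427^4 ≡ 2745 * 1961 (mod 9016).
2745 * 1961 = 5382945 ≡ 393 (mod 9016).

393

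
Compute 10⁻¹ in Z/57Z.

57 = 5·10 + 7
10 = 1·7 + 3
7 = 2·3 + 1
3 = 3·1 + 0
gcd(10, 57) = 1, so the inverse exists.
Bézout: 1 = 3·57 − 17·10.
So 10⁻¹ ≡ −17 ≡ 40 (mod 57).

40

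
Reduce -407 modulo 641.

234

-407 = -1×641 + 234, so -407 ≡ 234 (mod 641).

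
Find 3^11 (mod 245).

12

Using repeated squaring:
3^1 ≡ 3 (mod 245)
3^2 ≡ 3^2 = 9 (mod 245)
3^4 ≡ 9^2 = 81 (mod 245)
3^8 ≡ 81^2 = 6561 ≡ 191 (mod 245)
3^11 = 3^8 × 3^2 × 3^1 ≡ 191 × 9 × 3 (mod 245).
Accumulate the product:
191 × 9 = 1719 ≡ 4
4 × 3 = 12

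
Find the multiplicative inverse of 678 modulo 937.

Apply the Euclidean algorithm and back-substitute:
937 = 1×678 + 259
678 = 2×259 + 160
259 = 1×160 + 99
160 = 1×99 + 61
99 = 1×61 + 38
61 = 1×38 + 23
38 = 1×23 + 15
23 = 1×15 + 8
15 = 1×8 + 7
8 = 1×7 + 1
7 = 7×1 + 0
gcd(678, 937) = 1, so the inverse exists.
Back-substitute for 1:
1 = 1×8 − 1×7
  = −1×15 + 2×8
  = 2×23 − 3×15
  = −3×38 + 5×23
  = 5×61 − 8×38
  = −8×99 + 13×61
  = 13×160 − 21×99
  = −21×259 + 34×160
  = 34×678 − 89×259
  = −89×937 + 123×678
So 678⁻¹ ≡ 123 (mod 937).

123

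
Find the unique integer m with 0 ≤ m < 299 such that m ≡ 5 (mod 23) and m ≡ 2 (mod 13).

23⁻¹ mod 13: 23×4 ≡ 1 (mod 13), so 23⁻¹ ≡ 4.
m = 5 + 23×((2 − 5)×4 mod 13) = 5 + 23×1 = 28.
Check: 28 mod 23 = 5, 28 mod 13 = 2. ✓

28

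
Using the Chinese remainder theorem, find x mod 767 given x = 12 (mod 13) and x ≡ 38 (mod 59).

38

13⁻¹ mod 59: 13*50 ≡ 1 (mod 59), so 13⁻¹ ≡ 50.
x = 12 + 13*((38 − 12)*50 mod 59) = 12 + 13*2 = 38.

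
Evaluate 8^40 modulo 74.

26

Compute successive squares:
8^1 ≡ 8 (mod 74)
8^2 ≡ 8^2 = 64 (mod 74)
8^4 ≡ 64^2 = 4096 ≡ 26 (mod 74)
8^8 ≡ 26^2 = 676 ≡ 10 (mod 74)
8^16 ≡ 10^2 = 100 ≡ 26 (mod 74)
8^32 ≡ 26^2 = 676 ≡ 10 (mod 74)
8^40 = 8^32 * 8^8 ≡ 10 * 10 (mod 74).
10 * 10 = 100 ≡ 26 (mod 74).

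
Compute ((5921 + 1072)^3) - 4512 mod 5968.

2289

5921 + 1072 = 6993 ≡ 1025 (mod 5968)
(1025)^3 ≡ 833 (mod 5968)
833 - 4512 = -3679 ≡ 2289 (mod 5968)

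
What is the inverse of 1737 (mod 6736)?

985

Apply the Euclidean algorithm and back-substitute:
6736 = 3×1737 + 1525
1737 = 1×1525 + 212
1525 = 7×212 + 41
212 = 5×41 + 7
41 = 5×7 + 6
7 = 1×6 + 1
6 = 6×1 + 0
gcd(1737, 6736) = 1, so the inverse exists.
Back-substitute for 1:
1 = 1×7 − 1×6
  = −1×41 + 6×7
  = 6×212 − 31×41
  = −31×1525 + 223×212
  = 223×1737 − 254×1525
  = −254×6736 + 985×1737
So 1737⁻¹ ≡ 985 (mod 6736).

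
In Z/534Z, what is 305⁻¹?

Apply the Euclidean algorithm and back-substitute:
534 = 1*305 + 229
305 = 1*229 + 76
229 = 3*76 + 1
76 = 76*1 + 0
gcd(305, 534) = 1, so the inverse exists.
Bézout: 1 = 4*534 − 7*305.
So 305⁻¹ ≡ −7 ≡ 527 (mod 534).

527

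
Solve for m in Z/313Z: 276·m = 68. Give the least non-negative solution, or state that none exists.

gcd(276, 313) = 1, so a unique solution mod 313 exists.
276⁻¹ ≡ 203 (mod 313).
m ≡ 203·68 ≡ 32 (mod 313).

32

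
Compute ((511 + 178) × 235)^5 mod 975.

511 + 178 = 689
689 × 235 = 161915 ≡ 65 (mod 975)
(65)^5 ≡ 650 (mod 975)

650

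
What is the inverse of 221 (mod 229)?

Apply the Euclidean algorithm and back-substitute:
229 = 1×221 + 8
221 = 27×8 + 5
8 = 1×5 + 3
5 = 1×3 + 2
3 = 1×2 + 1
2 = 2×1 + 0
gcd(221, 229) = 1, so the inverse exists.
Back-substitute for 1:
1 = 1×3 − 1×2
  = −1×5 + 2×3
  = 2×8 − 3×5
  = −3×221 + 83×8
  = 83×229 − 86×221
So 221⁻¹ ≡ −86 ≡ 143 (mod 229).

143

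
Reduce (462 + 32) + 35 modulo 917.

529

462 + 32 = 494
494 + 35 = 529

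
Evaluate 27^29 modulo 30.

Using repeated squaring:
29 in binary is 11101, i.e. 29 = 16 + 8 + 4 + 1.
27^1 ≡ 27 (mod 30)
27^2 ≡ 27^2 = 729 ≡ 9 (mod 30)
27^4 ≡ 9^2 = 81 ≡ 21 (mod 30)
27^8 ≡ 21^2 = 441 ≡ 21 (mod 30)
27^16 ≡ 21^2 = 441 ≡ 21 (mod 30)
27^29 = 27^16 × 27^8 × 27^4 × 27^1 ≡ 21 × 21 × 21 × 27 (mod 30).
Accumulate the product:
21 × 21 = 441 ≡ 21
21 × 21 = 441 ≡ 21
21 × 27 = 567 ≡ 27

27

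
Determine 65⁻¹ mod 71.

Apply the Euclidean algorithm and back-substitute:
71 = 1×65 + 6
65 = 10×6 + 5
6 = 1×5 + 1
5 = 5×1 + 0
gcd(65, 71) = 1, so the inverse exists.
Bézout: 1 = 11×71 − 12×65.
So 65⁻¹ ≡ −12 ≡ 59 (mod 71).

59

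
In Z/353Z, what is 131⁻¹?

353 = 2·131 + 91
131 = 1·91 + 40
91 = 2·40 + 11
40 = 3·11 + 7
11 = 1·7 + 4
7 = 1·4 + 3
4 = 1·3 + 1
3 = 3·1 + 0
gcd(131, 353) = 1, so the inverse exists.
Back-substitute for 1:
1 = 1·4 − 1·3
  = −1·7 + 2·4
  = 2·11 − 3·7
  = −3·40 + 11·11
  = 11·91 − 25·40
  = −25·131 + 36·91
  = 36·353 − 97·131
So 131⁻¹ ≡ −97 ≡ 256 (mod 353).

256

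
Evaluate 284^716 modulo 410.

Compute successive squares:
716 in binary is 1011001100, i.e. 716 = 512 + 128 + 64 + 8 + 4.
284^1 ≡ 284 (mod 410)
284^2 ≡ 284^2 = 80656 ≡ 296 (mod 410)
284^4 ≡ 296^2 = 87616 ≡ 286 (mod 410)
284^8 ≡ 286^2 = 81796 ≡ 206 (mod 410)
284^16 ≡ 206^2 = 42436 ≡ 206 (mod 410)
284^32 ≡ 206^2 = 42436 ≡ 206 (mod 410)
284^64 ≡ 206^2 = 42436 ≡ 206 (mod 410)
284^128 ≡ 206^2 = 42436 ≡ 206 (mod 410)
284^256 ≡ 206^2 = 42436 ≡ 206 (mod 410)
284^512 ≡ 206^2 = 42436 ≡ 206 (mod 410)
284^716 = 284^512 * 284^128 * 284^64 * 284^8 * 284^4 ≡ 206 * 206 * 206 * 206 * 286 (mod 410).
Accumulate the product:
206 * 206 = 42436 ≡ 206
206 * 206 = 42436 ≡ 206
206 * 206 = 42436 ≡ 206
206 * 286 = 58916 ≡ 286

286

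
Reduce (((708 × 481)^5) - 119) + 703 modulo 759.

708 × 481 = 340548 ≡ 516 (mod 759)
(516)^5 ≡ 318 (mod 759)
318 - 119 = 199
199 + 703 = 902 ≡ 143 (mod 759)

143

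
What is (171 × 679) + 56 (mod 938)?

791

171 × 679 = 116109 ≡ 735 (mod 938)
735 + 56 = 791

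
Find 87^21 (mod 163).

135

Using repeated squaring:
87^1 ≡ 87 (mod 163)
87^2 ≡ 87^2 = 7569 ≡ 71 (mod 163)
87^4 ≡ 71^2 = 5041 ≡ 151 (mod 163)
87^8 ≡ 151^2 = 22801 ≡ 144 (mod 163)
87^16 ≡ 144^2 = 20736 ≡ 35 (mod 163)
87^21 = 87^16 · 87^4 · 87^1 ≡ 35 · 151 · 87 (mod 163).
Accumulate the product:
35 · 151 = 5285 ≡ 69
69 · 87 = 6003 ≡ 135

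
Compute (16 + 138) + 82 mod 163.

16 + 138 = 154
154 + 82 = 236 ≡ 73 (mod 163)

73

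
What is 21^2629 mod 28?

21

21^1 ≡ 21 (mod 28)
21^2 ≡ 21^2 = 441 ≡ 21 (mod 28)
21^4 ≡ 21^2 = 441 ≡ 21 (mod 28)
21^8 ≡ 21^2 = 441 ≡ 21 (mod 28)
21^16 ≡ 21^2 = 441 ≡ 21 (mod 28)
21^32 ≡ 21^2 = 441 ≡ 21 (mod 28)
21^64 ≡ 21^2 = 441 ≡ 21 (mod 28)
21^128 ≡ 21^2 = 441 ≡ 21 (mod 28)
21^256 ≡ 21^2 = 441 ≡ 21 (mod 28)
21^512 ≡ 21^2 = 441 ≡ 21 (mod 28)
21^1024 ≡ 21^2 = 441 ≡ 21 (mod 28)
21^2048 ≡ 21^2 = 441 ≡ 21 (mod 28)
21^2629 = 21^2048 · 21^512 · 21^64 · 21^4 · 21^1 ≡ 21 · 21 · 21 · 21 · 21 (mod 28).
Accumulate the product:
21 · 21 = 441 ≡ 21
21 · 21 = 441 ≡ 21
21 · 21 = 441 ≡ 21
21 · 21 = 441 ≡ 21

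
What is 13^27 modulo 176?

117

By square-and-multiply:
27 in binary is 11011, i.e. 27 = 16 + 8 + 2 + 1.
13^1 ≡ 13 (mod 176)
13^2 ≡ 13^2 = 169 (mod 176)
13^4 ≡ 169^2 = 28561 ≡ 49 (mod 176)
13^8 ≡ 49^2 = 2401 ≡ 113 (mod 176)
13^16 ≡ 113^2 = 12769 ≡ 97 (mod 176)
13^27 = 13^16 · 13^8 · 13^2 · 13^1 ≡ 97 · 113 · 169 · 13 (mod 176).
Accumulate the product:
97 · 113 = 10961 ≡ 49
49 · 169 = 8281 ≡ 9
9 · 13 = 117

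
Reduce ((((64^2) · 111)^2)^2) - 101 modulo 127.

28

(64)^2 ≡ 32 (mod 127)
32 · 111 = 3552 ≡ 123 (mod 127)
(123)^2 ≡ 16 (mod 127)
(16)^2 ≡ 2 (mod 127)
2 - 101 = -99 ≡ 28 (mod 127)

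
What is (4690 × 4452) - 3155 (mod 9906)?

4783

4690 × 4452 = 20879880 ≡ 7938 (mod 9906)
7938 - 3155 = 4783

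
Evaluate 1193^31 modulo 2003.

31 in binary is 11111, i.e. 31 = 16 + 8 + 4 + 2 + 1.
1193^1 ≡ 1193 (mod 2003)
1193^2 ≡ 1193^2 = 1423249 ≡ 1119 (mod 2003)
1193^4 ≡ 1119^2 = 1252161 ≡ 286 (mod 2003)
1193^8 ≡ 286^2 = 81796 ≡ 1676 (mod 2003)
1193^16 ≡ 1676^2 = 2808976 ≡ 770 (mod 2003)
1193^31 = 1193^16 × 1193^8 × 1193^4 × 1193^2 × 1193^1 ≡ 770 × 1676 × 286 × 1119 × 1193 (mod 2003).
Accumulate the product:
770 × 1676 = 1290520 ≡ 588
588 × 286 = 168168 ≡ 1919
1919 × 1119 = 2147361 ≡ 145
145 × 1193 = 172985 ≡ 727

727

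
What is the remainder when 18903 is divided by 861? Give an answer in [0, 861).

822

18903 = 21·861 + 822, so 18903 ≡ 822 (mod 861).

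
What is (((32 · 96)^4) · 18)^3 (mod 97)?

70

32 · 96 = 3072 ≡ 65 (mod 97)
(65)^4 ≡ 6 (mod 97)
6 · 18 = 108 ≡ 11 (mod 97)
(11)^3 ≡ 70 (mod 97)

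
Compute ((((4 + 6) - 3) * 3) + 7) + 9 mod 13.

4 + 6 = 10
10 - 3 = 7
7 * 3 = 21 ≡ 8 (mod 13)
8 + 7 = 15 ≡ 2 (mod 13)
2 + 9 = 11

11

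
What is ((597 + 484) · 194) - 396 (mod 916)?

597 + 484 = 1081 ≡ 165 (mod 916)
165 · 194 = 32010 ≡ 866 (mod 916)
866 - 396 = 470

470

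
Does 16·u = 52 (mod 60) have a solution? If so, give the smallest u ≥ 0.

7

gcd(16, 60) = 4, and 4 | 52, so solutions exist.
Divide through by 4: 4·u mod 15 = 13.
4⁻¹ ≡ 4 (mod 15).
u ≡ 4·13 ≡ 7 (mod 15).
The smallest non-negative solution is u = 7.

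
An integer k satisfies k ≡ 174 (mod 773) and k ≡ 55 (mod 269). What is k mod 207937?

106848

773⁻¹ mod 269: 773·87 ≡ 1 (mod 269), so 773⁻¹ ≡ 87.
k = 174 + 773·((55 − 174)·87 mod 269) = 174 + 773·138 = 106848.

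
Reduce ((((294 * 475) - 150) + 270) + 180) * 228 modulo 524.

294 * 475 = 139650 ≡ 266 (mod 524)
266 - 150 = 116
116 + 270 = 386
386 + 180 = 566 ≡ 42 (mod 524)
42 * 228 = 9576 ≡ 144 (mod 524)

144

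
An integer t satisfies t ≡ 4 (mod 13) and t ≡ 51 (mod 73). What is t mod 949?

927

13⁻¹ mod 73: 13*45 ≡ 1 (mod 73), so 13⁻¹ ≡ 45.
t = 4 + 13*((51 − 4)*45 mod 73) = 4 + 13*71 = 927.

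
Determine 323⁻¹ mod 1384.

707

By the extended Euclidean algorithm:
1384 = 4×323 + 92
323 = 3×92 + 47
92 = 1×47 + 45
47 = 1×45 + 2
45 = 22×2 + 1
2 = 2×1 + 0
gcd(323, 1384) = 1, so the inverse exists.
Back-substitute for 1:
1 = 1×45 − 22×2
  = −22×47 + 23×45
  = 23×92 − 45×47
  = −45×323 + 158×92
  = 158×1384 − 677×323
So 323⁻¹ ≡ −677 ≡ 707 (mod 1384).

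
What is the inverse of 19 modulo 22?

7

22 = 1*19 + 3
19 = 6*3 + 1
3 = 3*1 + 0
gcd(19, 22) = 1, so the inverse exists.
Back-substitute for 1:
1 = 1*19 − 6*3
  = −6*22 + 7*19
So 19⁻¹ ≡ 7 (mod 22).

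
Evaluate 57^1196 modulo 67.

21

1196 in binary is 10010101100, i.e. 1196 = 1024 + 128 + 32 + 8 + 4.
57^1 ≡ 57 (mod 67)
57^2 ≡ 57^2 = 3249 ≡ 33 (mod 67)
57^4 ≡ 33^2 = 1089 ≡ 17 (mod 67)
57^8 ≡ 17^2 = 289 ≡ 21 (mod 67)
57^16 ≡ 21^2 = 441 ≡ 39 (mod 67)
57^32 ≡ 39^2 = 1521 ≡ 47 (mod 67)
57^64 ≡ 47^2 = 2209 ≡ 65 (mod 67)
57^128 ≡ 65^2 = 4225 ≡ 4 (mod 67)
57^256 ≡ 4^2 = 16 (mod 67)
57^512 ≡ 16^2 = 256 ≡ 55 (mod 67)
57^1024 ≡ 55^2 = 3025 ≡ 10 (mod 67)
57^1196 = 57^1024 · 57^128 · 57^32 · 57^8 · 57^4 ≡ 10 · 4 · 47 · 21 · 17 (mod 67).
Accumulate the product:
10 · 4 = 40
40 · 47 = 1880 ≡ 4
4 · 21 = 84 ≡ 17
17 · 17 = 289 ≡ 21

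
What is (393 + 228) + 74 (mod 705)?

695

393 + 228 = 621
621 + 74 = 695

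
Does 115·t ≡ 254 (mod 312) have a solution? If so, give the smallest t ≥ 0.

146

gcd(115, 312) = 1, so a unique solution mod 312 exists.
115⁻¹ ≡ 19 (mod 312).
t ≡ 19·254 ≡ 146 (mod 312).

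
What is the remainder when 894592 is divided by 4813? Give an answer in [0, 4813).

4187

894592 = 185×4813 + 4187, so 894592 ≡ 4187 (mod 4813).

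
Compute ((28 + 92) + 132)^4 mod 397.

256

28 + 92 = 120
120 + 132 = 252
(252)^4 ≡ 256 (mod 397)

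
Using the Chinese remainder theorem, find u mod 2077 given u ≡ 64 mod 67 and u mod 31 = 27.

399

67⁻¹ mod 31: 67*25 ≡ 1 (mod 31), so 67⁻¹ ≡ 25.
u = 64 + 67*((27 − 64)*25 mod 31) = 64 + 67*5 = 399.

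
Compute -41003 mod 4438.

3377

-41003 = -10×4438 + 3377, so -41003 ≡ 3377 (mod 4438).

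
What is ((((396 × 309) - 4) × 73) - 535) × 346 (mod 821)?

396 × 309 = 122364 ≡ 35 (mod 821)
35 - 4 = 31
31 × 73 = 2263 ≡ 621 (mod 821)
621 - 535 = 86
86 × 346 = 29756 ≡ 200 (mod 821)

200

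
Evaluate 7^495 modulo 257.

220

By square-and-multiply:
495 in binary is 111101111, i.e. 495 = 256 + 128 + 64 + 32 + 8 + 4 + 2 + 1.
7^1 ≡ 7 (mod 257)
7^2 ≡ 7^2 = 49 (mod 257)
7^4 ≡ 49^2 = 2401 ≡ 88 (mod 257)
7^8 ≡ 88^2 = 7744 ≡ 34 (mod 257)
7^16 ≡ 34^2 = 1156 ≡ 128 (mod 257)
7^32 ≡ 128^2 = 16384 ≡ 193 (mod 257)
7^64 ≡ 193^2 = 37249 ≡ 241 (mod 257)
7^128 ≡ 241^2 = 58081 ≡ 256 (mod 257)
7^256 ≡ 256^2 = 65536 ≡ 1 (mod 257)
7^495 = 7^256 × 7^128 × 7^64 × 7^32 × 7^8 × 7^4 × 7^2 × 7^1 ≡ 1 × 256 × 241 × 193 × 34 × 88 × 49 × 7 (mod 257).
Accumulate the product:
1 × 256 = 256
256 × 241 = 61696 ≡ 16
16 × 193 = 3088 ≡ 4
4 × 34 = 136
136 × 88 = 11968 ≡ 146
146 × 49 = 7154 ≡ 215
215 × 7 = 1505 ≡ 220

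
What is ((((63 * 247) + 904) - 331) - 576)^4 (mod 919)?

888

63 * 247 = 15561 ≡ 857 (mod 919)
857 + 904 = 1761 ≡ 842 (mod 919)
842 - 331 = 511
511 - 576 = -65 ≡ 854 (mod 919)
(854)^4 ≡ 888 (mod 919)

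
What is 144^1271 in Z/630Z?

Compute successive squares:
1271 in binary is 10011110111, i.e. 1271 = 1024 + 128 + 64 + 32 + 16 + 4 + 2 + 1.
144^1 ≡ 144 (mod 630)
144^2 ≡ 144^2 = 20736 ≡ 576 (mod 630)
144^4 ≡ 576^2 = 331776 ≡ 396 (mod 630)
144^8 ≡ 396^2 = 156816 ≡ 576 (mod 630)
144^16 ≡ 576^2 = 331776 ≡ 396 (mod 630)
144^32 ≡ 396^2 = 156816 ≡ 576 (mod 630)
144^64 ≡ 576^2 = 331776 ≡ 396 (mod 630)
144^128 ≡ 396^2 = 156816 ≡ 576 (mod 630)
144^256 ≡ 576^2 = 331776 ≡ 396 (mod 630)
144^512 ≡ 396^2 = 156816 ≡ 576 (mod 630)
144^1024 ≡ 576^2 = 331776 ≡ 396 (mod 630)
144^1271 = 144^1024 * 144^128 * 144^64 * 144^32 * 144^16 * 144^4 * 144^2 * 144^1 ≡ 396 * 576 * 396 * 576 * 396 * 396 * 576 * 144 (mod 630).
Accumulate the product:
396 * 576 = 228096 ≡ 36
36 * 396 = 14256 ≡ 396
396 * 576 = 228096 ≡ 36
36 * 396 = 14256 ≡ 396
396 * 396 = 156816 ≡ 576
576 * 576 = 331776 ≡ 396
396 * 144 = 57024 ≡ 324

324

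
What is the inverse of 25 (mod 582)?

By the extended Euclidean algorithm:
582 = 23*25 + 7
25 = 3*7 + 4
7 = 1*4 + 3
4 = 1*3 + 1
3 = 3*1 + 0
gcd(25, 582) = 1, so the inverse exists.
Back-substitute for 1:
1 = 1*4 − 1*3
  = −1*7 + 2*4
  = 2*25 − 7*7
  = −7*582 + 163*25
So 25⁻¹ ≡ 163 (mod 582).

163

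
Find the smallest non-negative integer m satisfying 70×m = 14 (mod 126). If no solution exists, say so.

2

gcd(70, 126) = 14, and 14 | 14, so solutions exist.
Divide through by 14: 5×m ≡ 1 mod 9.
5⁻¹ ≡ 2 (mod 9).
m ≡ 2×1 ≡ 2 (mod 9).
The smallest non-negative solution is m = 2.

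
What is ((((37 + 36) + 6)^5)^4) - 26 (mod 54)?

5

37 + 36 = 73 ≡ 19 (mod 54)
19 + 6 = 25
(25)^5 ≡ 49 (mod 54)
(49)^4 ≡ 31 (mod 54)
31 - 26 = 5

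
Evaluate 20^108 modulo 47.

9

20^1 ≡ 20 (mod 47)
20^2 ≡ 20^2 = 400 ≡ 24 (mod 47)
20^4 ≡ 24^2 = 576 ≡ 12 (mod 47)
20^8 ≡ 12^2 = 144 ≡ 3 (mod 47)
20^16 ≡ 3^2 = 9 (mod 47)
20^32 ≡ 9^2 = 81 ≡ 34 (mod 47)
20^64 ≡ 34^2 = 1156 ≡ 28 (mod 47)
20^108 = 20^64 · 20^32 · 20^8 · 20^4 ≡ 28 · 34 · 3 · 12 (mod 47).
Accumulate the product:
28 · 34 = 952 ≡ 12
12 · 3 = 36
36 · 12 = 432 ≡ 9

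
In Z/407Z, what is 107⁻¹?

407 = 3*107 + 86
107 = 1*86 + 21
86 = 4*21 + 2
21 = 10*2 + 1
2 = 2*1 + 0
gcd(107, 407) = 1, so the inverse exists.
Bézout: 1 = −51*407 + 194*107.
So 107⁻¹ ≡ 194 (mod 407).

194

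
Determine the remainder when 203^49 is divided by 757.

49 in binary is 110001, i.e. 49 = 32 + 16 + 1.
203^1 ≡ 203 (mod 757)
203^2 ≡ 203^2 = 41209 ≡ 331 (mod 757)
203^4 ≡ 331^2 = 109561 ≡ 553 (mod 757)
203^8 ≡ 553^2 = 305809 ≡ 738 (mod 757)
203^16 ≡ 738^2 = 544644 ≡ 361 (mod 757)
203^32 ≡ 361^2 = 130321 ≡ 117 (mod 757)
203^49 = 203^32 * 203^16 * 203^1 ≡ 117 * 361 * 203 (mod 757).
Accumulate the product:
117 * 361 = 42237 ≡ 602
602 * 203 = 122206 ≡ 329

329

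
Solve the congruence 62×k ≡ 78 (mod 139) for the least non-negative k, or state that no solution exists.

73

gcd(62, 139) = 1, so a unique solution mod 139 exists.
62⁻¹ ≡ 74 (mod 139).
k ≡ 74×78 ≡ 73 (mod 139).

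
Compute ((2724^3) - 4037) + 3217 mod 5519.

(2724)^3 ≡ 103 (mod 5519)
103 - 4037 = -3934 ≡ 1585 (mod 5519)
1585 + 3217 = 4802

4802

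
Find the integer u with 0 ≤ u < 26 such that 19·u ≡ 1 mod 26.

11

Run the extended Euclidean algorithm:
26 = 1*19 + 7
19 = 2*7 + 5
7 = 1*5 + 2
5 = 2*2 + 1
2 = 2*1 + 0
gcd(19, 26) = 1, so the inverse exists.
Bézout: 1 = −8*26 + 11*19.
So 19⁻¹ ≡ 11 (mod 26).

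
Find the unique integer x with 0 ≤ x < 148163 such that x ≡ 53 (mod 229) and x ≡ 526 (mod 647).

229⁻¹ mod 647: 229·178 ≡ 1 (mod 647), so 229⁻¹ ≡ 178.
x = 53 + 229·((526 − 53)·178 mod 647) = 53 + 229·84 = 19289.
Check: 19289 mod 229 = 53, 19289 mod 647 = 526. ✓

19289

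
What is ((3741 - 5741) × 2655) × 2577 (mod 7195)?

3741 - 5741 = -2000 ≡ 5195 (mod 7195)
5195 × 2655 = 13792725 ≡ 7105 (mod 7195)
7105 × 2577 = 18309585 ≡ 5505 (mod 7195)

5505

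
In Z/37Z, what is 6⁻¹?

31

37 = 6×6 + 1
6 = 6×1 + 0
gcd(6, 37) = 1, so the inverse exists.
Back-substitute for 1:
1 = 1×37 − 6×6
So 6⁻¹ ≡ −6 ≡ 31 (mod 37).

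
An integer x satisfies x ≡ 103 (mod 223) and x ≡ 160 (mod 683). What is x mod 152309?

223⁻¹ mod 683: 223·634 ≡ 1 (mod 683), so 223⁻¹ ≡ 634.
x = 103 + 223·((160 − 103)·634 mod 683) = 103 + 223·622 = 138809.
Check: 138809 mod 223 = 103, 138809 mod 683 = 160. ✓

138809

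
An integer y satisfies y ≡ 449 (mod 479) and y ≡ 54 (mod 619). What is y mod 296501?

118283

479⁻¹ mod 619: 479*84 ≡ 1 (mod 619), so 479⁻¹ ≡ 84.
y = 449 + 479*((54 − 449)*84 mod 619) = 449 + 479*246 = 118283.
Check: 118283 mod 479 = 449, 118283 mod 619 = 54. ✓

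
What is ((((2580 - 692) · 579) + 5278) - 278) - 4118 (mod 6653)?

2580 - 692 = 1888
1888 · 579 = 1093152 ≡ 2060 (mod 6653)
2060 + 5278 = 7338 ≡ 685 (mod 6653)
685 - 278 = 407
407 - 4118 = -3711 ≡ 2942 (mod 6653)

2942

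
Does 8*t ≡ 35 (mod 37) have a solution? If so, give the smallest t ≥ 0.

9

gcd(8, 37) = 1, so a unique solution mod 37 exists.
8⁻¹ ≡ 14 (mod 37).
t ≡ 14*35 ≡ 9 (mod 37).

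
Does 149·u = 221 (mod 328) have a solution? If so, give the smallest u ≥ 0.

gcd(149, 328) = 1, so a unique solution mod 328 exists.
149⁻¹ ≡ 317 (mod 328).
u ≡ 317·221 ≡ 193 (mod 328).

193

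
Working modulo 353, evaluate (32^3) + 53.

345

(32)^3 ≡ 292 (mod 353)
292 + 53 = 345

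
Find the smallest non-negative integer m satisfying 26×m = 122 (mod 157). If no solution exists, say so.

53

gcd(26, 157) = 1, so a unique solution mod 157 exists.
26⁻¹ ≡ 151 (mod 157).
m ≡ 151×122 ≡ 53 (mod 157).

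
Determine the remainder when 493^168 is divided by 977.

Compute successive squares:
168 in binary is 10101000, i.e. 168 = 128 + 32 + 8.
493^1 ≡ 493 (mod 977)
493^2 ≡ 493^2 = 243049 ≡ 753 (mod 977)
493^4 ≡ 753^2 = 567009 ≡ 349 (mod 977)
493^8 ≡ 349^2 = 121801 ≡ 653 (mod 977)
493^16 ≡ 653^2 = 426409 ≡ 437 (mod 977)
493^32 ≡ 437^2 = 190969 ≡ 454 (mod 977)
493^64 ≡ 454^2 = 206116 ≡ 946 (mod 977)
493^128 ≡ 946^2 = 894916 ≡ 961 (mod 977)
493^168 = 493^128 * 493^32 * 493^8 ≡ 961 * 454 * 653 (mod 977).
Accumulate the product:
961 * 454 = 436294 ≡ 552
552 * 653 = 360456 ≡ 920

920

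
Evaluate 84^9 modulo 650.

By square-and-multiply:
9 in binary is 1001, i.e. 9 = 8 + 1.
84^1 ≡ 84 (mod 650)
84^2 ≡ 84^2 = 7056 ≡ 556 (mod 650)
84^4 ≡ 556^2 = 309136 ≡ 386 (mod 650)
84^8 ≡ 386^2 = 148996 ≡ 146 (mod 650)
84^9 = 84^8 * 84^1 ≡ 146 * 84 (mod 650).
146 * 84 = 12264 ≡ 564 (mod 650).

564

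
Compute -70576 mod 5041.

-70576 = -15·5041 + 5039, so -70576 ≡ 5039 (mod 5041).

5039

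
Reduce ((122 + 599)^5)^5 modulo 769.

100

122 + 599 = 721
(721)^5 ≡ 337 (mod 769)
(337)^5 ≡ 100 (mod 769)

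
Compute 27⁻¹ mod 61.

52

Run the extended Euclidean algorithm:
61 = 2*27 + 7
27 = 3*7 + 6
7 = 1*6 + 1
6 = 6*1 + 0
gcd(27, 61) = 1, so the inverse exists.
Back-substitute for 1:
1 = 1*7 − 1*6
  = −1*27 + 4*7
  = 4*61 − 9*27
So 27⁻¹ ≡ −9 ≡ 52 (mod 61).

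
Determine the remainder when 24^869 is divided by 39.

33

Compute successive squares:
24^1 ≡ 24 (mod 39)
24^2 ≡ 24^2 = 576 ≡ 30 (mod 39)
24^4 ≡ 30^2 = 900 ≡ 3 (mod 39)
24^8 ≡ 3^2 = 9 (mod 39)
24^16 ≡ 9^2 = 81 ≡ 3 (mod 39)
24^32 ≡ 3^2 = 9 (mod 39)
24^64 ≡ 9^2 = 81 ≡ 3 (mod 39)
24^128 ≡ 3^2 = 9 (mod 39)
24^256 ≡ 9^2 = 81 ≡ 3 (mod 39)
24^512 ≡ 3^2 = 9 (mod 39)
24^869 = 24^512 * 24^256 * 24^64 * 24^32 * 24^4 * 24^1 ≡ 9 * 3 * 3 * 9 * 3 * 24 (mod 39).
Accumulate the product:
9 * 3 = 27
27 * 3 = 81 ≡ 3
3 * 9 = 27
27 * 3 = 81 ≡ 3
3 * 24 = 72 ≡ 33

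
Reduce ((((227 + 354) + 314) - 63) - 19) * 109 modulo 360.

227 + 354 = 581 ≡ 221 (mod 360)
221 + 314 = 535 ≡ 175 (mod 360)
175 - 63 = 112
112 - 19 = 93
93 * 109 = 10137 ≡ 57 (mod 360)

57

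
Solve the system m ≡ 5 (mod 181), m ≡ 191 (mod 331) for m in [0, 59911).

181⁻¹ mod 331: 181*267 ≡ 1 (mod 331), so 181⁻¹ ≡ 267.
m = 5 + 181*((191 − 5)*267 mod 331) = 5 + 181*12 = 2177.

2177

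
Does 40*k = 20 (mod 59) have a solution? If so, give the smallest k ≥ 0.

30

gcd(40, 59) = 1, so a unique solution mod 59 exists.
40⁻¹ ≡ 31 (mod 59).
k ≡ 31*20 ≡ 30 (mod 59).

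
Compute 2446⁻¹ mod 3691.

1426

3691 = 1·2446 + 1245
2446 = 1·1245 + 1201
1245 = 1·1201 + 44
1201 = 27·44 + 13
44 = 3·13 + 5
13 = 2·5 + 3
5 = 1·3 + 2
3 = 1·2 + 1
2 = 2·1 + 0
gcd(2446, 3691) = 1, so the inverse exists.
Bézout: 1 = −945·3691 + 1426·2446.
So 2446⁻¹ ≡ 1426 (mod 3691).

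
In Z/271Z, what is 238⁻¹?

271 = 1*238 + 33
238 = 7*33 + 7
33 = 4*7 + 5
7 = 1*5 + 2
5 = 2*2 + 1
2 = 2*1 + 0
gcd(238, 271) = 1, so the inverse exists.
Back-substitute for 1:
1 = 1*5 − 2*2
  = −2*7 + 3*5
  = 3*33 − 14*7
  = −14*238 + 101*33
  = 101*271 − 115*238
So 238⁻¹ ≡ −115 ≡ 156 (mod 271).

156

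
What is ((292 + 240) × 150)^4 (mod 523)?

292 + 240 = 532 ≡ 9 (mod 523)
9 × 150 = 1350 ≡ 304 (mod 523)
(304)^4 ≡ 490 (mod 523)

490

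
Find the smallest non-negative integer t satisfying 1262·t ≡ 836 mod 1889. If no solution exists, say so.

1258

gcd(1262, 1889) = 1, so a unique solution mod 1889 exists.
1262⁻¹ ≡ 1181 (mod 1889).
t ≡ 1181·836 ≡ 1258 (mod 1889).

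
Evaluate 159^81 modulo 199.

181

Compute successive squares:
81 in binary is 1010001, i.e. 81 = 64 + 16 + 1.
159^1 ≡ 159 (mod 199)
159^2 ≡ 159^2 = 25281 ≡ 8 (mod 199)
159^4 ≡ 8^2 = 64 (mod 199)
159^8 ≡ 64^2 = 4096 ≡ 116 (mod 199)
159^16 ≡ 116^2 = 13456 ≡ 123 (mod 199)
159^32 ≡ 123^2 = 15129 ≡ 5 (mod 199)
159^64 ≡ 5^2 = 25 (mod 199)
159^81 = 159^64 * 159^16 * 159^1 ≡ 25 * 123 * 159 (mod 199).
Accumulate the product:
25 * 123 = 3075 ≡ 90
90 * 159 = 14310 ≡ 181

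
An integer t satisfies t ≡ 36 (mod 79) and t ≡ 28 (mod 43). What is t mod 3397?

79⁻¹ mod 43: 79×6 ≡ 1 (mod 43), so 79⁻¹ ≡ 6.
t = 36 + 79×((28 − 36)×6 mod 43) = 36 + 79×38 = 3038.

3038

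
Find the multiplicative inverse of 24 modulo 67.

14

Run the extended Euclidean algorithm:
67 = 2·24 + 19
24 = 1·19 + 5
19 = 3·5 + 4
5 = 1·4 + 1
4 = 4·1 + 0
gcd(24, 67) = 1, so the inverse exists.
Bézout: 1 = −5·67 + 14·24.
So 24⁻¹ ≡ 14 (mod 67).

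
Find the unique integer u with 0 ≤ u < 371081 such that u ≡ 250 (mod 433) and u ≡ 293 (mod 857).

433⁻¹ mod 857: 433×762 ≡ 1 (mod 857), so 433⁻¹ ≡ 762.
u = 250 + 433×((293 − 250)×762 mod 857) = 250 + 433×200 = 86850.

86850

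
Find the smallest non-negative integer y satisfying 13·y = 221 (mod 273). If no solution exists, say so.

gcd(13, 273) = 13, and 13 | 221, so solutions exist.
Divide through by 13: 1·y = 17 (mod 21).
1⁻¹ ≡ 1 (mod 21).
y ≡ 1·17 ≡ 17 (mod 21).
The smallest non-negative solution is y = 17.

17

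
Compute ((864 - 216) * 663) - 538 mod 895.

864 - 216 = 648
648 * 663 = 429624 ≡ 24 (mod 895)
24 - 538 = -514 ≡ 381 (mod 895)

381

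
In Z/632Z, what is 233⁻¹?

217

632 = 2*233 + 166
233 = 1*166 + 67
166 = 2*67 + 32
67 = 2*32 + 3
32 = 10*3 + 2
3 = 1*2 + 1
2 = 2*1 + 0
gcd(233, 632) = 1, so the inverse exists.
Bézout: 1 = −80*632 + 217*233.
So 233⁻¹ ≡ 217 (mod 632).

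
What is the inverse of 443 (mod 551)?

301

By the extended Euclidean algorithm:
551 = 1×443 + 108
443 = 4×108 + 11
108 = 9×11 + 9
11 = 1×9 + 2
9 = 4×2 + 1
2 = 2×1 + 0
gcd(443, 551) = 1, so the inverse exists.
Back-substitute for 1:
1 = 1×9 − 4×2
  = −4×11 + 5×9
  = 5×108 − 49×11
  = −49×443 + 201×108
  = 201×551 − 250×443
So 443⁻¹ ≡ −250 ≡ 301 (mod 551).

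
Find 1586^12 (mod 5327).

4957

Using repeated squaring:
12 in binary is 1100, i.e. 12 = 8 + 4.
1586^1 ≡ 1586 (mod 5327)
1586^2 ≡ 1586^2 = 2515396 ≡ 1052 (mod 5327)
1586^4 ≡ 1052^2 = 1106704 ≡ 4015 (mod 5327)
1586^8 ≡ 4015^2 = 16120225 ≡ 723 (mod 5327)
1586^12 = 1586^8 × 1586^4 ≡ 723 × 4015 (mod 5327).
723 × 4015 = 2902845 ≡ 4957 (mod 5327).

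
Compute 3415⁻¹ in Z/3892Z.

2407

Apply the Euclidean algorithm and back-substitute:
3892 = 1*3415 + 477
3415 = 7*477 + 76
477 = 6*76 + 21
76 = 3*21 + 13
21 = 1*13 + 8
13 = 1*8 + 5
8 = 1*5 + 3
5 = 1*3 + 2
3 = 1*2 + 1
2 = 2*1 + 0
gcd(3415, 3892) = 1, so the inverse exists.
Bézout: 1 = 1303*3892 − 1485*3415.
So 3415⁻¹ ≡ −1485 ≡ 2407 (mod 3892).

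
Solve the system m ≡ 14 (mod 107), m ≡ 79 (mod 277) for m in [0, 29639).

20023

107⁻¹ mod 277: 107·233 ≡ 1 (mod 277), so 107⁻¹ ≡ 233.
m = 14 + 107·((79 − 14)·233 mod 277) = 14 + 107·187 = 20023.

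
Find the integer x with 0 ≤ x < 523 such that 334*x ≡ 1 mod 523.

202

523 = 1*334 + 189
334 = 1*189 + 145
189 = 1*145 + 44
145 = 3*44 + 13
44 = 3*13 + 5
13 = 2*5 + 3
5 = 1*3 + 2
3 = 1*2 + 1
2 = 2*1 + 0
gcd(334, 523) = 1, so the inverse exists.
Bézout: 1 = −129*523 + 202*334.
So 334⁻¹ ≡ 202 (mod 523).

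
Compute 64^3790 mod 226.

16

3790 in binary is 111011001110, i.e. 3790 = 2048 + 1024 + 512 + 128 + 64 + 8 + 4 + 2.
64^1 ≡ 64 (mod 226)
64^2 ≡ 64^2 = 4096 ≡ 28 (mod 226)
64^4 ≡ 28^2 = 784 ≡ 106 (mod 226)
64^8 ≡ 106^2 = 11236 ≡ 162 (mod 226)
64^16 ≡ 162^2 = 26244 ≡ 28 (mod 226)
64^32 ≡ 28^2 = 784 ≡ 106 (mod 226)
64^64 ≡ 106^2 = 11236 ≡ 162 (mod 226)
64^128 ≡ 162^2 = 26244 ≡ 28 (mod 226)
64^256 ≡ 28^2 = 784 ≡ 106 (mod 226)
64^512 ≡ 106^2 = 11236 ≡ 162 (mod 226)
64^1024 ≡ 162^2 = 26244 ≡ 28 (mod 226)
64^2048 ≡ 28^2 = 784 ≡ 106 (mod 226)
64^3790 = 64^2048 * 64^1024 * 64^512 * 64^128 * 64^64 * 64^8 * 64^4 * 64^2 ≡ 106 * 28 * 162 * 28 * 162 * 162 * 106 * 28 (mod 226).
Accumulate the product:
106 * 28 = 2968 ≡ 30
30 * 162 = 4860 ≡ 114
114 * 28 = 3192 ≡ 28
28 * 162 = 4536 ≡ 16
16 * 162 = 2592 ≡ 106
106 * 106 = 11236 ≡ 162
162 * 28 = 4536 ≡ 16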